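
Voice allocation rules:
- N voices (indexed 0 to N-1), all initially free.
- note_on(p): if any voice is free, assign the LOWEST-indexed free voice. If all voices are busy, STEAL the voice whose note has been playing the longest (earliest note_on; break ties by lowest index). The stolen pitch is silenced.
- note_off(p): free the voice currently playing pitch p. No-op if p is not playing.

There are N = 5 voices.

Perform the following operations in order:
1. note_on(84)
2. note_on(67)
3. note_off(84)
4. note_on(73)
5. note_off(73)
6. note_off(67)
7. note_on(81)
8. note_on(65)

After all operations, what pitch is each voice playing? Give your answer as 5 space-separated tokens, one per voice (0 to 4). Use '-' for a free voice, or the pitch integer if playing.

Answer: 81 65 - - -

Derivation:
Op 1: note_on(84): voice 0 is free -> assigned | voices=[84 - - - -]
Op 2: note_on(67): voice 1 is free -> assigned | voices=[84 67 - - -]
Op 3: note_off(84): free voice 0 | voices=[- 67 - - -]
Op 4: note_on(73): voice 0 is free -> assigned | voices=[73 67 - - -]
Op 5: note_off(73): free voice 0 | voices=[- 67 - - -]
Op 6: note_off(67): free voice 1 | voices=[- - - - -]
Op 7: note_on(81): voice 0 is free -> assigned | voices=[81 - - - -]
Op 8: note_on(65): voice 1 is free -> assigned | voices=[81 65 - - -]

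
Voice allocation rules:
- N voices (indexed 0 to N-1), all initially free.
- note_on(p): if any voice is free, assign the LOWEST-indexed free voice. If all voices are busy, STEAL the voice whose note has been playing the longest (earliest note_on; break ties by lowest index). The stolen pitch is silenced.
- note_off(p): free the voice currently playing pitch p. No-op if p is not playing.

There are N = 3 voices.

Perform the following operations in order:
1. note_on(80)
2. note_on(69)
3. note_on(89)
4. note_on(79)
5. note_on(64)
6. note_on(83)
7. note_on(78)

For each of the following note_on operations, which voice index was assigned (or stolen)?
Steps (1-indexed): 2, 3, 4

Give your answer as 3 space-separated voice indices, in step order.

Answer: 1 2 0

Derivation:
Op 1: note_on(80): voice 0 is free -> assigned | voices=[80 - -]
Op 2: note_on(69): voice 1 is free -> assigned | voices=[80 69 -]
Op 3: note_on(89): voice 2 is free -> assigned | voices=[80 69 89]
Op 4: note_on(79): all voices busy, STEAL voice 0 (pitch 80, oldest) -> assign | voices=[79 69 89]
Op 5: note_on(64): all voices busy, STEAL voice 1 (pitch 69, oldest) -> assign | voices=[79 64 89]
Op 6: note_on(83): all voices busy, STEAL voice 2 (pitch 89, oldest) -> assign | voices=[79 64 83]
Op 7: note_on(78): all voices busy, STEAL voice 0 (pitch 79, oldest) -> assign | voices=[78 64 83]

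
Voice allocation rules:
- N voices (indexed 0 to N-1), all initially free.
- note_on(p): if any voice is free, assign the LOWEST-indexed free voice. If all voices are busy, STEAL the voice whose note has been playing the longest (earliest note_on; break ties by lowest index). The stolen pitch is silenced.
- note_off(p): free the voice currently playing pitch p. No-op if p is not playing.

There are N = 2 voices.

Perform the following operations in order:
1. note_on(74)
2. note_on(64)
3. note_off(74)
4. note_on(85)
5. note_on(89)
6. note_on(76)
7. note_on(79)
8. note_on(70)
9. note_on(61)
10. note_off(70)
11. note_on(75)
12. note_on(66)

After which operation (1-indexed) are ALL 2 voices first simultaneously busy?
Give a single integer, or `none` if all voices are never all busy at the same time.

Op 1: note_on(74): voice 0 is free -> assigned | voices=[74 -]
Op 2: note_on(64): voice 1 is free -> assigned | voices=[74 64]
Op 3: note_off(74): free voice 0 | voices=[- 64]
Op 4: note_on(85): voice 0 is free -> assigned | voices=[85 64]
Op 5: note_on(89): all voices busy, STEAL voice 1 (pitch 64, oldest) -> assign | voices=[85 89]
Op 6: note_on(76): all voices busy, STEAL voice 0 (pitch 85, oldest) -> assign | voices=[76 89]
Op 7: note_on(79): all voices busy, STEAL voice 1 (pitch 89, oldest) -> assign | voices=[76 79]
Op 8: note_on(70): all voices busy, STEAL voice 0 (pitch 76, oldest) -> assign | voices=[70 79]
Op 9: note_on(61): all voices busy, STEAL voice 1 (pitch 79, oldest) -> assign | voices=[70 61]
Op 10: note_off(70): free voice 0 | voices=[- 61]
Op 11: note_on(75): voice 0 is free -> assigned | voices=[75 61]
Op 12: note_on(66): all voices busy, STEAL voice 1 (pitch 61, oldest) -> assign | voices=[75 66]

Answer: 2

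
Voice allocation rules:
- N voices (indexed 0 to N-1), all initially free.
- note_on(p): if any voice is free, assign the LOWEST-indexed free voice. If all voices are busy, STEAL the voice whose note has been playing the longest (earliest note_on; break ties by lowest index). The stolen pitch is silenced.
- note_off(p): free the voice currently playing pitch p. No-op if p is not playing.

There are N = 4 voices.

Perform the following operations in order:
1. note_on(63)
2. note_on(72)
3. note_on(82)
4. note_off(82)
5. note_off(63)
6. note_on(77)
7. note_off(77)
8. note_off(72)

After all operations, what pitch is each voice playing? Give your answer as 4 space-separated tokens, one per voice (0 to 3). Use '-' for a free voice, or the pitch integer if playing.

Op 1: note_on(63): voice 0 is free -> assigned | voices=[63 - - -]
Op 2: note_on(72): voice 1 is free -> assigned | voices=[63 72 - -]
Op 3: note_on(82): voice 2 is free -> assigned | voices=[63 72 82 -]
Op 4: note_off(82): free voice 2 | voices=[63 72 - -]
Op 5: note_off(63): free voice 0 | voices=[- 72 - -]
Op 6: note_on(77): voice 0 is free -> assigned | voices=[77 72 - -]
Op 7: note_off(77): free voice 0 | voices=[- 72 - -]
Op 8: note_off(72): free voice 1 | voices=[- - - -]

Answer: - - - -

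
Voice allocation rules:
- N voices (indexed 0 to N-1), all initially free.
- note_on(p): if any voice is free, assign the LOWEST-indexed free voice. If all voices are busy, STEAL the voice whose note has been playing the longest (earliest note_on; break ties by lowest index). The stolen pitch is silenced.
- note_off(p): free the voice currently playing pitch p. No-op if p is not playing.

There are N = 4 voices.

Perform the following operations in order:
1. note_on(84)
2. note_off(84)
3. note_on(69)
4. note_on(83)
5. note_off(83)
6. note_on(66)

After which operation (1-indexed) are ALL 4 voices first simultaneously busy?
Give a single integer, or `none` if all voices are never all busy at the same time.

Op 1: note_on(84): voice 0 is free -> assigned | voices=[84 - - -]
Op 2: note_off(84): free voice 0 | voices=[- - - -]
Op 3: note_on(69): voice 0 is free -> assigned | voices=[69 - - -]
Op 4: note_on(83): voice 1 is free -> assigned | voices=[69 83 - -]
Op 5: note_off(83): free voice 1 | voices=[69 - - -]
Op 6: note_on(66): voice 1 is free -> assigned | voices=[69 66 - -]

Answer: none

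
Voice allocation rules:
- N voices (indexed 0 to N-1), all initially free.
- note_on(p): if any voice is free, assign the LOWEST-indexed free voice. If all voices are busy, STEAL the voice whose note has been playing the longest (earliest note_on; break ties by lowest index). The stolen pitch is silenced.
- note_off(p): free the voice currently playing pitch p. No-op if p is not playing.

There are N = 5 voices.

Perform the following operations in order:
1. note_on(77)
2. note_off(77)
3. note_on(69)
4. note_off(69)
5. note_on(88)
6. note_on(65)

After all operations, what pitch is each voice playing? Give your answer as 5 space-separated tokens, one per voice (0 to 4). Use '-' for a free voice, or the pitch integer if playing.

Op 1: note_on(77): voice 0 is free -> assigned | voices=[77 - - - -]
Op 2: note_off(77): free voice 0 | voices=[- - - - -]
Op 3: note_on(69): voice 0 is free -> assigned | voices=[69 - - - -]
Op 4: note_off(69): free voice 0 | voices=[- - - - -]
Op 5: note_on(88): voice 0 is free -> assigned | voices=[88 - - - -]
Op 6: note_on(65): voice 1 is free -> assigned | voices=[88 65 - - -]

Answer: 88 65 - - -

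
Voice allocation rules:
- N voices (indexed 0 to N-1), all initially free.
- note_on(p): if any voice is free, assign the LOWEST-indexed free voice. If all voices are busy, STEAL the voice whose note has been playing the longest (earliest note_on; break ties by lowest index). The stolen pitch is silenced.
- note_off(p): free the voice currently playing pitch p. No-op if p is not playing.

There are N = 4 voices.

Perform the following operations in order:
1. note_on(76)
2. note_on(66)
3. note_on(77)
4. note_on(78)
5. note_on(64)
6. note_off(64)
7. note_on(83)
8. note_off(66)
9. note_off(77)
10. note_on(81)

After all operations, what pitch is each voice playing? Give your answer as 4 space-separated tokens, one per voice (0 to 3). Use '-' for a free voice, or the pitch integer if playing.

Answer: 83 81 - 78

Derivation:
Op 1: note_on(76): voice 0 is free -> assigned | voices=[76 - - -]
Op 2: note_on(66): voice 1 is free -> assigned | voices=[76 66 - -]
Op 3: note_on(77): voice 2 is free -> assigned | voices=[76 66 77 -]
Op 4: note_on(78): voice 3 is free -> assigned | voices=[76 66 77 78]
Op 5: note_on(64): all voices busy, STEAL voice 0 (pitch 76, oldest) -> assign | voices=[64 66 77 78]
Op 6: note_off(64): free voice 0 | voices=[- 66 77 78]
Op 7: note_on(83): voice 0 is free -> assigned | voices=[83 66 77 78]
Op 8: note_off(66): free voice 1 | voices=[83 - 77 78]
Op 9: note_off(77): free voice 2 | voices=[83 - - 78]
Op 10: note_on(81): voice 1 is free -> assigned | voices=[83 81 - 78]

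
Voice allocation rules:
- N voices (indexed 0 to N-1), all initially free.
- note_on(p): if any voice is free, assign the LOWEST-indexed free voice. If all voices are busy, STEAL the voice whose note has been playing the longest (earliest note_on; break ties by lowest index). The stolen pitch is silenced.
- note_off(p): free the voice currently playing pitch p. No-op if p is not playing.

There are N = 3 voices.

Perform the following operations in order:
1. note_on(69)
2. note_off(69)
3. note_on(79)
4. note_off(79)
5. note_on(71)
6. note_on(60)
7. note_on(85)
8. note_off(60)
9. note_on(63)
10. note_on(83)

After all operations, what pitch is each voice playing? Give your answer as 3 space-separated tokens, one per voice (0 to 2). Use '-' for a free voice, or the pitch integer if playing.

Op 1: note_on(69): voice 0 is free -> assigned | voices=[69 - -]
Op 2: note_off(69): free voice 0 | voices=[- - -]
Op 3: note_on(79): voice 0 is free -> assigned | voices=[79 - -]
Op 4: note_off(79): free voice 0 | voices=[- - -]
Op 5: note_on(71): voice 0 is free -> assigned | voices=[71 - -]
Op 6: note_on(60): voice 1 is free -> assigned | voices=[71 60 -]
Op 7: note_on(85): voice 2 is free -> assigned | voices=[71 60 85]
Op 8: note_off(60): free voice 1 | voices=[71 - 85]
Op 9: note_on(63): voice 1 is free -> assigned | voices=[71 63 85]
Op 10: note_on(83): all voices busy, STEAL voice 0 (pitch 71, oldest) -> assign | voices=[83 63 85]

Answer: 83 63 85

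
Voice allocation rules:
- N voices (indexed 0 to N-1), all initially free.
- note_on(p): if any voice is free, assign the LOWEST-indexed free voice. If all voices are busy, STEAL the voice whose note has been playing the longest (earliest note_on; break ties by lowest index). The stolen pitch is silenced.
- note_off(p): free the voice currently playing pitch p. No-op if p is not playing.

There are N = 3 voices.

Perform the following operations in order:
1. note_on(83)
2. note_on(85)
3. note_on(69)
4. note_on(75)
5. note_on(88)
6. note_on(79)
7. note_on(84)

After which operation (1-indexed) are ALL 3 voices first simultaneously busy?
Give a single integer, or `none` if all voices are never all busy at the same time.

Op 1: note_on(83): voice 0 is free -> assigned | voices=[83 - -]
Op 2: note_on(85): voice 1 is free -> assigned | voices=[83 85 -]
Op 3: note_on(69): voice 2 is free -> assigned | voices=[83 85 69]
Op 4: note_on(75): all voices busy, STEAL voice 0 (pitch 83, oldest) -> assign | voices=[75 85 69]
Op 5: note_on(88): all voices busy, STEAL voice 1 (pitch 85, oldest) -> assign | voices=[75 88 69]
Op 6: note_on(79): all voices busy, STEAL voice 2 (pitch 69, oldest) -> assign | voices=[75 88 79]
Op 7: note_on(84): all voices busy, STEAL voice 0 (pitch 75, oldest) -> assign | voices=[84 88 79]

Answer: 3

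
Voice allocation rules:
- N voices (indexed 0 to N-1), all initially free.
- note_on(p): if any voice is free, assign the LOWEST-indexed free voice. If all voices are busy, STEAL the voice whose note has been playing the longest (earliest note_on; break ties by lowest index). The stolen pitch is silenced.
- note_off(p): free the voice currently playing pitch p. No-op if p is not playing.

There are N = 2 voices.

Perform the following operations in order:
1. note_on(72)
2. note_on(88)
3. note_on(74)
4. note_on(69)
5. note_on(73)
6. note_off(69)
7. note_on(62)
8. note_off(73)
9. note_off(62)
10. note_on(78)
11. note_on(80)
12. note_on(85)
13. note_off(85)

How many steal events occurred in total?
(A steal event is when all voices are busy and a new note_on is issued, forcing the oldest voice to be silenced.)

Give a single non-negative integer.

Op 1: note_on(72): voice 0 is free -> assigned | voices=[72 -]
Op 2: note_on(88): voice 1 is free -> assigned | voices=[72 88]
Op 3: note_on(74): all voices busy, STEAL voice 0 (pitch 72, oldest) -> assign | voices=[74 88]
Op 4: note_on(69): all voices busy, STEAL voice 1 (pitch 88, oldest) -> assign | voices=[74 69]
Op 5: note_on(73): all voices busy, STEAL voice 0 (pitch 74, oldest) -> assign | voices=[73 69]
Op 6: note_off(69): free voice 1 | voices=[73 -]
Op 7: note_on(62): voice 1 is free -> assigned | voices=[73 62]
Op 8: note_off(73): free voice 0 | voices=[- 62]
Op 9: note_off(62): free voice 1 | voices=[- -]
Op 10: note_on(78): voice 0 is free -> assigned | voices=[78 -]
Op 11: note_on(80): voice 1 is free -> assigned | voices=[78 80]
Op 12: note_on(85): all voices busy, STEAL voice 0 (pitch 78, oldest) -> assign | voices=[85 80]
Op 13: note_off(85): free voice 0 | voices=[- 80]

Answer: 4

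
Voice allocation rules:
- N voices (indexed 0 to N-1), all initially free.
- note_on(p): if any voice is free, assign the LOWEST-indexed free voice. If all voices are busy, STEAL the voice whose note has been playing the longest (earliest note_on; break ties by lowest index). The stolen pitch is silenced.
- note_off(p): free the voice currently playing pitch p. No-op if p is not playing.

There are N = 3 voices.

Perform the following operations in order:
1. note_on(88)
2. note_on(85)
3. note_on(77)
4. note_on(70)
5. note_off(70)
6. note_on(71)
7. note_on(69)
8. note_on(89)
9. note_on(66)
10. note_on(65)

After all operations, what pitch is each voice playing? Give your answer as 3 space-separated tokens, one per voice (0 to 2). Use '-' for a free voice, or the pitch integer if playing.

Answer: 66 65 89

Derivation:
Op 1: note_on(88): voice 0 is free -> assigned | voices=[88 - -]
Op 2: note_on(85): voice 1 is free -> assigned | voices=[88 85 -]
Op 3: note_on(77): voice 2 is free -> assigned | voices=[88 85 77]
Op 4: note_on(70): all voices busy, STEAL voice 0 (pitch 88, oldest) -> assign | voices=[70 85 77]
Op 5: note_off(70): free voice 0 | voices=[- 85 77]
Op 6: note_on(71): voice 0 is free -> assigned | voices=[71 85 77]
Op 7: note_on(69): all voices busy, STEAL voice 1 (pitch 85, oldest) -> assign | voices=[71 69 77]
Op 8: note_on(89): all voices busy, STEAL voice 2 (pitch 77, oldest) -> assign | voices=[71 69 89]
Op 9: note_on(66): all voices busy, STEAL voice 0 (pitch 71, oldest) -> assign | voices=[66 69 89]
Op 10: note_on(65): all voices busy, STEAL voice 1 (pitch 69, oldest) -> assign | voices=[66 65 89]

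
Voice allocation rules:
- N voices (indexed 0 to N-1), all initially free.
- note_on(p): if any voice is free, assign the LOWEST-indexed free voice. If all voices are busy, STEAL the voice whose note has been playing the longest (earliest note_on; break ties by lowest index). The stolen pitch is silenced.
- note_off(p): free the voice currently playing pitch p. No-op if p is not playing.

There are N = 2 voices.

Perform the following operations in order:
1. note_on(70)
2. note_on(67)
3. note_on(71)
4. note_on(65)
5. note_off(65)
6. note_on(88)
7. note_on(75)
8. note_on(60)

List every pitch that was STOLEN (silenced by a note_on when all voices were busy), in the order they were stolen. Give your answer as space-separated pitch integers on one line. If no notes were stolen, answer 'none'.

Answer: 70 67 71 88

Derivation:
Op 1: note_on(70): voice 0 is free -> assigned | voices=[70 -]
Op 2: note_on(67): voice 1 is free -> assigned | voices=[70 67]
Op 3: note_on(71): all voices busy, STEAL voice 0 (pitch 70, oldest) -> assign | voices=[71 67]
Op 4: note_on(65): all voices busy, STEAL voice 1 (pitch 67, oldest) -> assign | voices=[71 65]
Op 5: note_off(65): free voice 1 | voices=[71 -]
Op 6: note_on(88): voice 1 is free -> assigned | voices=[71 88]
Op 7: note_on(75): all voices busy, STEAL voice 0 (pitch 71, oldest) -> assign | voices=[75 88]
Op 8: note_on(60): all voices busy, STEAL voice 1 (pitch 88, oldest) -> assign | voices=[75 60]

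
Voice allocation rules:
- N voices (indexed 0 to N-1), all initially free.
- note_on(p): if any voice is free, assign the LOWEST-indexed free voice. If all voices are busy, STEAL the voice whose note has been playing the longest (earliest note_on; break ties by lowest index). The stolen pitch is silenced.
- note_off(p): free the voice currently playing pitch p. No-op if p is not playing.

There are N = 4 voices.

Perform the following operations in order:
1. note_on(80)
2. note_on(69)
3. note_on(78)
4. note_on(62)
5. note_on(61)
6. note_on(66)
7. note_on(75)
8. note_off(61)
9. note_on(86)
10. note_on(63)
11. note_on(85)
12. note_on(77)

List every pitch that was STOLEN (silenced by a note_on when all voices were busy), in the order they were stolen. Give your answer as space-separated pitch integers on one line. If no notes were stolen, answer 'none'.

Op 1: note_on(80): voice 0 is free -> assigned | voices=[80 - - -]
Op 2: note_on(69): voice 1 is free -> assigned | voices=[80 69 - -]
Op 3: note_on(78): voice 2 is free -> assigned | voices=[80 69 78 -]
Op 4: note_on(62): voice 3 is free -> assigned | voices=[80 69 78 62]
Op 5: note_on(61): all voices busy, STEAL voice 0 (pitch 80, oldest) -> assign | voices=[61 69 78 62]
Op 6: note_on(66): all voices busy, STEAL voice 1 (pitch 69, oldest) -> assign | voices=[61 66 78 62]
Op 7: note_on(75): all voices busy, STEAL voice 2 (pitch 78, oldest) -> assign | voices=[61 66 75 62]
Op 8: note_off(61): free voice 0 | voices=[- 66 75 62]
Op 9: note_on(86): voice 0 is free -> assigned | voices=[86 66 75 62]
Op 10: note_on(63): all voices busy, STEAL voice 3 (pitch 62, oldest) -> assign | voices=[86 66 75 63]
Op 11: note_on(85): all voices busy, STEAL voice 1 (pitch 66, oldest) -> assign | voices=[86 85 75 63]
Op 12: note_on(77): all voices busy, STEAL voice 2 (pitch 75, oldest) -> assign | voices=[86 85 77 63]

Answer: 80 69 78 62 66 75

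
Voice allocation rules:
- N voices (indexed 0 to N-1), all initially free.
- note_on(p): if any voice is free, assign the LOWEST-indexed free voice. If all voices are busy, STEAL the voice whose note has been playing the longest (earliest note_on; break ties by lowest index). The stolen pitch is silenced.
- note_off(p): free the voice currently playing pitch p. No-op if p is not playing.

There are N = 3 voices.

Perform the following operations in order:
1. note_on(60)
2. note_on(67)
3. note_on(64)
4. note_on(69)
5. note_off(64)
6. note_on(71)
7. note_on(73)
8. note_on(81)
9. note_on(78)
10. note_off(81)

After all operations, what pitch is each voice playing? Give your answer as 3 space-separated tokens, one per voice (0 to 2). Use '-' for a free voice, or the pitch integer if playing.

Op 1: note_on(60): voice 0 is free -> assigned | voices=[60 - -]
Op 2: note_on(67): voice 1 is free -> assigned | voices=[60 67 -]
Op 3: note_on(64): voice 2 is free -> assigned | voices=[60 67 64]
Op 4: note_on(69): all voices busy, STEAL voice 0 (pitch 60, oldest) -> assign | voices=[69 67 64]
Op 5: note_off(64): free voice 2 | voices=[69 67 -]
Op 6: note_on(71): voice 2 is free -> assigned | voices=[69 67 71]
Op 7: note_on(73): all voices busy, STEAL voice 1 (pitch 67, oldest) -> assign | voices=[69 73 71]
Op 8: note_on(81): all voices busy, STEAL voice 0 (pitch 69, oldest) -> assign | voices=[81 73 71]
Op 9: note_on(78): all voices busy, STEAL voice 2 (pitch 71, oldest) -> assign | voices=[81 73 78]
Op 10: note_off(81): free voice 0 | voices=[- 73 78]

Answer: - 73 78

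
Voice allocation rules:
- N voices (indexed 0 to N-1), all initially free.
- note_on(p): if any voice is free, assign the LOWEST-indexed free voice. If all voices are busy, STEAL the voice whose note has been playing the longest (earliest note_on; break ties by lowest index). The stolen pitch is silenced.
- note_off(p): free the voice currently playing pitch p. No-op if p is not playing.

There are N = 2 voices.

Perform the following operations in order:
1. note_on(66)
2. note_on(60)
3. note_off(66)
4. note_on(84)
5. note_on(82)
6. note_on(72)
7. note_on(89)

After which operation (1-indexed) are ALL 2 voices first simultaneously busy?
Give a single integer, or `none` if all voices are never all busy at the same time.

Op 1: note_on(66): voice 0 is free -> assigned | voices=[66 -]
Op 2: note_on(60): voice 1 is free -> assigned | voices=[66 60]
Op 3: note_off(66): free voice 0 | voices=[- 60]
Op 4: note_on(84): voice 0 is free -> assigned | voices=[84 60]
Op 5: note_on(82): all voices busy, STEAL voice 1 (pitch 60, oldest) -> assign | voices=[84 82]
Op 6: note_on(72): all voices busy, STEAL voice 0 (pitch 84, oldest) -> assign | voices=[72 82]
Op 7: note_on(89): all voices busy, STEAL voice 1 (pitch 82, oldest) -> assign | voices=[72 89]

Answer: 2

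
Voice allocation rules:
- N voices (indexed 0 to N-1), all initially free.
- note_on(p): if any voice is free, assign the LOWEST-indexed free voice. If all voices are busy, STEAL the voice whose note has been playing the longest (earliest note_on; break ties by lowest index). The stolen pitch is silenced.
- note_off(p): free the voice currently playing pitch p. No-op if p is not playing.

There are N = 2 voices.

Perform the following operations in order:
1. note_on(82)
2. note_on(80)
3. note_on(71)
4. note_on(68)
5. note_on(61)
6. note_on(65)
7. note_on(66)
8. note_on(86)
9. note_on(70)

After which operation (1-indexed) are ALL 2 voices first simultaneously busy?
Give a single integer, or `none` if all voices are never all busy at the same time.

Op 1: note_on(82): voice 0 is free -> assigned | voices=[82 -]
Op 2: note_on(80): voice 1 is free -> assigned | voices=[82 80]
Op 3: note_on(71): all voices busy, STEAL voice 0 (pitch 82, oldest) -> assign | voices=[71 80]
Op 4: note_on(68): all voices busy, STEAL voice 1 (pitch 80, oldest) -> assign | voices=[71 68]
Op 5: note_on(61): all voices busy, STEAL voice 0 (pitch 71, oldest) -> assign | voices=[61 68]
Op 6: note_on(65): all voices busy, STEAL voice 1 (pitch 68, oldest) -> assign | voices=[61 65]
Op 7: note_on(66): all voices busy, STEAL voice 0 (pitch 61, oldest) -> assign | voices=[66 65]
Op 8: note_on(86): all voices busy, STEAL voice 1 (pitch 65, oldest) -> assign | voices=[66 86]
Op 9: note_on(70): all voices busy, STEAL voice 0 (pitch 66, oldest) -> assign | voices=[70 86]

Answer: 2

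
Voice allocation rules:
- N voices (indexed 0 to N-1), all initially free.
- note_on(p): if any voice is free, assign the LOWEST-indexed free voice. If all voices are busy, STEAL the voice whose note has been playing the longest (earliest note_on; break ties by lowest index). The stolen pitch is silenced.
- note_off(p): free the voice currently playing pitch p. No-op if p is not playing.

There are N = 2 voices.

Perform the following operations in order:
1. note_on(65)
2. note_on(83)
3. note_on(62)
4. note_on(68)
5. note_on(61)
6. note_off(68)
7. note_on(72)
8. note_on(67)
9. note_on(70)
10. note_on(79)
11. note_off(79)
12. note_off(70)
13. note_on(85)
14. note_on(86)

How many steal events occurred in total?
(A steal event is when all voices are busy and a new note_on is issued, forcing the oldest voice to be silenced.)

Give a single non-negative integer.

Answer: 6

Derivation:
Op 1: note_on(65): voice 0 is free -> assigned | voices=[65 -]
Op 2: note_on(83): voice 1 is free -> assigned | voices=[65 83]
Op 3: note_on(62): all voices busy, STEAL voice 0 (pitch 65, oldest) -> assign | voices=[62 83]
Op 4: note_on(68): all voices busy, STEAL voice 1 (pitch 83, oldest) -> assign | voices=[62 68]
Op 5: note_on(61): all voices busy, STEAL voice 0 (pitch 62, oldest) -> assign | voices=[61 68]
Op 6: note_off(68): free voice 1 | voices=[61 -]
Op 7: note_on(72): voice 1 is free -> assigned | voices=[61 72]
Op 8: note_on(67): all voices busy, STEAL voice 0 (pitch 61, oldest) -> assign | voices=[67 72]
Op 9: note_on(70): all voices busy, STEAL voice 1 (pitch 72, oldest) -> assign | voices=[67 70]
Op 10: note_on(79): all voices busy, STEAL voice 0 (pitch 67, oldest) -> assign | voices=[79 70]
Op 11: note_off(79): free voice 0 | voices=[- 70]
Op 12: note_off(70): free voice 1 | voices=[- -]
Op 13: note_on(85): voice 0 is free -> assigned | voices=[85 -]
Op 14: note_on(86): voice 1 is free -> assigned | voices=[85 86]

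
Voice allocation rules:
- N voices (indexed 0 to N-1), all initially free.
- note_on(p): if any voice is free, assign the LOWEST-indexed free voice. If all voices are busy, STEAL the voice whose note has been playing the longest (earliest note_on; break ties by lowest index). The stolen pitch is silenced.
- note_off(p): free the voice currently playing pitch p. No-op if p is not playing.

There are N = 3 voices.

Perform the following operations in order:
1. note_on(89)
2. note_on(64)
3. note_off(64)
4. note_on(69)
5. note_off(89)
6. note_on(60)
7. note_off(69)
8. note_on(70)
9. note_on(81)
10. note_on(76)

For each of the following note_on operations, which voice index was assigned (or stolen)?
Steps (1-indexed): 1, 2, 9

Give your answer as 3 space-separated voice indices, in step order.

Answer: 0 1 2

Derivation:
Op 1: note_on(89): voice 0 is free -> assigned | voices=[89 - -]
Op 2: note_on(64): voice 1 is free -> assigned | voices=[89 64 -]
Op 3: note_off(64): free voice 1 | voices=[89 - -]
Op 4: note_on(69): voice 1 is free -> assigned | voices=[89 69 -]
Op 5: note_off(89): free voice 0 | voices=[- 69 -]
Op 6: note_on(60): voice 0 is free -> assigned | voices=[60 69 -]
Op 7: note_off(69): free voice 1 | voices=[60 - -]
Op 8: note_on(70): voice 1 is free -> assigned | voices=[60 70 -]
Op 9: note_on(81): voice 2 is free -> assigned | voices=[60 70 81]
Op 10: note_on(76): all voices busy, STEAL voice 0 (pitch 60, oldest) -> assign | voices=[76 70 81]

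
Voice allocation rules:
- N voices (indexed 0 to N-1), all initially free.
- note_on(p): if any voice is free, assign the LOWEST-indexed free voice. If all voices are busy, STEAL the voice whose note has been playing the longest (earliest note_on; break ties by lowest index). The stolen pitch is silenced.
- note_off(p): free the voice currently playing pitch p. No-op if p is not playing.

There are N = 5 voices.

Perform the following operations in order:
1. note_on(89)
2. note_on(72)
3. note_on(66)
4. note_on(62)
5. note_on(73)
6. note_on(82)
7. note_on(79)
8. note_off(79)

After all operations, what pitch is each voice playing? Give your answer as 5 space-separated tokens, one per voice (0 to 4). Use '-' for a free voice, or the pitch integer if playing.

Answer: 82 - 66 62 73

Derivation:
Op 1: note_on(89): voice 0 is free -> assigned | voices=[89 - - - -]
Op 2: note_on(72): voice 1 is free -> assigned | voices=[89 72 - - -]
Op 3: note_on(66): voice 2 is free -> assigned | voices=[89 72 66 - -]
Op 4: note_on(62): voice 3 is free -> assigned | voices=[89 72 66 62 -]
Op 5: note_on(73): voice 4 is free -> assigned | voices=[89 72 66 62 73]
Op 6: note_on(82): all voices busy, STEAL voice 0 (pitch 89, oldest) -> assign | voices=[82 72 66 62 73]
Op 7: note_on(79): all voices busy, STEAL voice 1 (pitch 72, oldest) -> assign | voices=[82 79 66 62 73]
Op 8: note_off(79): free voice 1 | voices=[82 - 66 62 73]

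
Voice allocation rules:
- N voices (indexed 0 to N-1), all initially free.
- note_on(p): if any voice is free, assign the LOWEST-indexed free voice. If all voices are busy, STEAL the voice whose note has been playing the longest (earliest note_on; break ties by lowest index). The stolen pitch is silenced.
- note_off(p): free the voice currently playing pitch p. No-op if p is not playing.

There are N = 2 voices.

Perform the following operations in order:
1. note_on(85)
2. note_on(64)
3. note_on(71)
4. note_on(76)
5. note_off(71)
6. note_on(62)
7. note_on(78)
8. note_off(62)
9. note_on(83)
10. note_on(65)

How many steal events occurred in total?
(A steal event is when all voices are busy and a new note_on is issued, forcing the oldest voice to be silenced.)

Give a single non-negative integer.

Op 1: note_on(85): voice 0 is free -> assigned | voices=[85 -]
Op 2: note_on(64): voice 1 is free -> assigned | voices=[85 64]
Op 3: note_on(71): all voices busy, STEAL voice 0 (pitch 85, oldest) -> assign | voices=[71 64]
Op 4: note_on(76): all voices busy, STEAL voice 1 (pitch 64, oldest) -> assign | voices=[71 76]
Op 5: note_off(71): free voice 0 | voices=[- 76]
Op 6: note_on(62): voice 0 is free -> assigned | voices=[62 76]
Op 7: note_on(78): all voices busy, STEAL voice 1 (pitch 76, oldest) -> assign | voices=[62 78]
Op 8: note_off(62): free voice 0 | voices=[- 78]
Op 9: note_on(83): voice 0 is free -> assigned | voices=[83 78]
Op 10: note_on(65): all voices busy, STEAL voice 1 (pitch 78, oldest) -> assign | voices=[83 65]

Answer: 4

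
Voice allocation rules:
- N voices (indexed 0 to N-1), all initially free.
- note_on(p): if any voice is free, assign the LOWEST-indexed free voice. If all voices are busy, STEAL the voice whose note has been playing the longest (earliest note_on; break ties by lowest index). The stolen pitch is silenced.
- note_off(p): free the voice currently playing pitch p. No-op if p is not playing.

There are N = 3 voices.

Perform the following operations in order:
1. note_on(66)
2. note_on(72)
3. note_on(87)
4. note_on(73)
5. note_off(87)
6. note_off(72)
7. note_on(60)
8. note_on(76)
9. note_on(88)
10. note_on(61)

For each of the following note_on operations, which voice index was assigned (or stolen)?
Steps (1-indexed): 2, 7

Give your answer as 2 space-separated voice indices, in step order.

Op 1: note_on(66): voice 0 is free -> assigned | voices=[66 - -]
Op 2: note_on(72): voice 1 is free -> assigned | voices=[66 72 -]
Op 3: note_on(87): voice 2 is free -> assigned | voices=[66 72 87]
Op 4: note_on(73): all voices busy, STEAL voice 0 (pitch 66, oldest) -> assign | voices=[73 72 87]
Op 5: note_off(87): free voice 2 | voices=[73 72 -]
Op 6: note_off(72): free voice 1 | voices=[73 - -]
Op 7: note_on(60): voice 1 is free -> assigned | voices=[73 60 -]
Op 8: note_on(76): voice 2 is free -> assigned | voices=[73 60 76]
Op 9: note_on(88): all voices busy, STEAL voice 0 (pitch 73, oldest) -> assign | voices=[88 60 76]
Op 10: note_on(61): all voices busy, STEAL voice 1 (pitch 60, oldest) -> assign | voices=[88 61 76]

Answer: 1 1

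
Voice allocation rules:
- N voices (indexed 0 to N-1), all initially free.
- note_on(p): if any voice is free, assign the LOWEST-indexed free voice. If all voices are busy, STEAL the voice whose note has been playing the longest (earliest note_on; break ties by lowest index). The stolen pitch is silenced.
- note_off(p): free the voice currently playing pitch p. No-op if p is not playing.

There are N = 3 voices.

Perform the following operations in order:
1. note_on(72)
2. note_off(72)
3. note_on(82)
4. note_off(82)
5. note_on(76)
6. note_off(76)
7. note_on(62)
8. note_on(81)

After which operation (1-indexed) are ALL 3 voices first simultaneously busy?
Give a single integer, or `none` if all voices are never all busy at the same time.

Op 1: note_on(72): voice 0 is free -> assigned | voices=[72 - -]
Op 2: note_off(72): free voice 0 | voices=[- - -]
Op 3: note_on(82): voice 0 is free -> assigned | voices=[82 - -]
Op 4: note_off(82): free voice 0 | voices=[- - -]
Op 5: note_on(76): voice 0 is free -> assigned | voices=[76 - -]
Op 6: note_off(76): free voice 0 | voices=[- - -]
Op 7: note_on(62): voice 0 is free -> assigned | voices=[62 - -]
Op 8: note_on(81): voice 1 is free -> assigned | voices=[62 81 -]

Answer: none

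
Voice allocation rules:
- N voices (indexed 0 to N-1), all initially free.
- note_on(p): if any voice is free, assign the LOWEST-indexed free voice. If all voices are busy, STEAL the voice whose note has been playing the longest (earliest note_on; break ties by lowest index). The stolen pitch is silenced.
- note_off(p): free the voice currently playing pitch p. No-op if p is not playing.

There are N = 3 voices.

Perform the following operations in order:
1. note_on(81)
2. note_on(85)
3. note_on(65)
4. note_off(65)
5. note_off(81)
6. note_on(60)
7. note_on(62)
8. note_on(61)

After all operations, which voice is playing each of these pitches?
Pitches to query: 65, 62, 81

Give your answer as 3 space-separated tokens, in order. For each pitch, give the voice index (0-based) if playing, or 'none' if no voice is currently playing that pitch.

Answer: none 2 none

Derivation:
Op 1: note_on(81): voice 0 is free -> assigned | voices=[81 - -]
Op 2: note_on(85): voice 1 is free -> assigned | voices=[81 85 -]
Op 3: note_on(65): voice 2 is free -> assigned | voices=[81 85 65]
Op 4: note_off(65): free voice 2 | voices=[81 85 -]
Op 5: note_off(81): free voice 0 | voices=[- 85 -]
Op 6: note_on(60): voice 0 is free -> assigned | voices=[60 85 -]
Op 7: note_on(62): voice 2 is free -> assigned | voices=[60 85 62]
Op 8: note_on(61): all voices busy, STEAL voice 1 (pitch 85, oldest) -> assign | voices=[60 61 62]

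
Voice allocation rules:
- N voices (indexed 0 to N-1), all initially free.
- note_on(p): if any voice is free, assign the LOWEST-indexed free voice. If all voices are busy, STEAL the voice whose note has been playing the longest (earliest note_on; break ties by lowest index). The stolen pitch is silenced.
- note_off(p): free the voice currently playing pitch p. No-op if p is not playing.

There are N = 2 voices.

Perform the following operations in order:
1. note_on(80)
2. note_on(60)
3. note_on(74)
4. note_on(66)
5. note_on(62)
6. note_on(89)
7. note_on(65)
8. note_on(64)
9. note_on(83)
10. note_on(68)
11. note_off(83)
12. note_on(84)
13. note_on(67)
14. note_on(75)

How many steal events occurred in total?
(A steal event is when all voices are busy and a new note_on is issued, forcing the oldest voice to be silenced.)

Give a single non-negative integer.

Answer: 10

Derivation:
Op 1: note_on(80): voice 0 is free -> assigned | voices=[80 -]
Op 2: note_on(60): voice 1 is free -> assigned | voices=[80 60]
Op 3: note_on(74): all voices busy, STEAL voice 0 (pitch 80, oldest) -> assign | voices=[74 60]
Op 4: note_on(66): all voices busy, STEAL voice 1 (pitch 60, oldest) -> assign | voices=[74 66]
Op 5: note_on(62): all voices busy, STEAL voice 0 (pitch 74, oldest) -> assign | voices=[62 66]
Op 6: note_on(89): all voices busy, STEAL voice 1 (pitch 66, oldest) -> assign | voices=[62 89]
Op 7: note_on(65): all voices busy, STEAL voice 0 (pitch 62, oldest) -> assign | voices=[65 89]
Op 8: note_on(64): all voices busy, STEAL voice 1 (pitch 89, oldest) -> assign | voices=[65 64]
Op 9: note_on(83): all voices busy, STEAL voice 0 (pitch 65, oldest) -> assign | voices=[83 64]
Op 10: note_on(68): all voices busy, STEAL voice 1 (pitch 64, oldest) -> assign | voices=[83 68]
Op 11: note_off(83): free voice 0 | voices=[- 68]
Op 12: note_on(84): voice 0 is free -> assigned | voices=[84 68]
Op 13: note_on(67): all voices busy, STEAL voice 1 (pitch 68, oldest) -> assign | voices=[84 67]
Op 14: note_on(75): all voices busy, STEAL voice 0 (pitch 84, oldest) -> assign | voices=[75 67]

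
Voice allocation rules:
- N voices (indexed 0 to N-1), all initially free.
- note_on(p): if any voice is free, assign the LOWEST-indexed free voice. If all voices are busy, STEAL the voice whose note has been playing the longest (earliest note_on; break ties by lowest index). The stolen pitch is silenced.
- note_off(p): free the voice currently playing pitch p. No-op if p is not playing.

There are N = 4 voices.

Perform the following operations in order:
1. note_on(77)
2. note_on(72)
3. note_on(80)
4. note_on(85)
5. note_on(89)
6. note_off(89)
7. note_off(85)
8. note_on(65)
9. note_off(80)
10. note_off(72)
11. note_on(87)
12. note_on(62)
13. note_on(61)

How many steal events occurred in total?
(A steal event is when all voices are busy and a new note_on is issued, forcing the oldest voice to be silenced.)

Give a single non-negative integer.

Answer: 1

Derivation:
Op 1: note_on(77): voice 0 is free -> assigned | voices=[77 - - -]
Op 2: note_on(72): voice 1 is free -> assigned | voices=[77 72 - -]
Op 3: note_on(80): voice 2 is free -> assigned | voices=[77 72 80 -]
Op 4: note_on(85): voice 3 is free -> assigned | voices=[77 72 80 85]
Op 5: note_on(89): all voices busy, STEAL voice 0 (pitch 77, oldest) -> assign | voices=[89 72 80 85]
Op 6: note_off(89): free voice 0 | voices=[- 72 80 85]
Op 7: note_off(85): free voice 3 | voices=[- 72 80 -]
Op 8: note_on(65): voice 0 is free -> assigned | voices=[65 72 80 -]
Op 9: note_off(80): free voice 2 | voices=[65 72 - -]
Op 10: note_off(72): free voice 1 | voices=[65 - - -]
Op 11: note_on(87): voice 1 is free -> assigned | voices=[65 87 - -]
Op 12: note_on(62): voice 2 is free -> assigned | voices=[65 87 62 -]
Op 13: note_on(61): voice 3 is free -> assigned | voices=[65 87 62 61]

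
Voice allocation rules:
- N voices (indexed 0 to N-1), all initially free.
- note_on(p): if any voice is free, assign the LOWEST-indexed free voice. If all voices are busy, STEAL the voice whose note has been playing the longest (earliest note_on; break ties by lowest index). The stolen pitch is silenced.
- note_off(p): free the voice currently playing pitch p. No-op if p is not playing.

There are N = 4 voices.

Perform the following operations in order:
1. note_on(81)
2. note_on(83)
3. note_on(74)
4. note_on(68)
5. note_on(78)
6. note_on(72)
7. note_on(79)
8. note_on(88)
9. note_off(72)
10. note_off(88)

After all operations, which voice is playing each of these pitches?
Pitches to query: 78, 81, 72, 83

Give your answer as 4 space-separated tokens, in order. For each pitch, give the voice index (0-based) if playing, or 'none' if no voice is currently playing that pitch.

Answer: 0 none none none

Derivation:
Op 1: note_on(81): voice 0 is free -> assigned | voices=[81 - - -]
Op 2: note_on(83): voice 1 is free -> assigned | voices=[81 83 - -]
Op 3: note_on(74): voice 2 is free -> assigned | voices=[81 83 74 -]
Op 4: note_on(68): voice 3 is free -> assigned | voices=[81 83 74 68]
Op 5: note_on(78): all voices busy, STEAL voice 0 (pitch 81, oldest) -> assign | voices=[78 83 74 68]
Op 6: note_on(72): all voices busy, STEAL voice 1 (pitch 83, oldest) -> assign | voices=[78 72 74 68]
Op 7: note_on(79): all voices busy, STEAL voice 2 (pitch 74, oldest) -> assign | voices=[78 72 79 68]
Op 8: note_on(88): all voices busy, STEAL voice 3 (pitch 68, oldest) -> assign | voices=[78 72 79 88]
Op 9: note_off(72): free voice 1 | voices=[78 - 79 88]
Op 10: note_off(88): free voice 3 | voices=[78 - 79 -]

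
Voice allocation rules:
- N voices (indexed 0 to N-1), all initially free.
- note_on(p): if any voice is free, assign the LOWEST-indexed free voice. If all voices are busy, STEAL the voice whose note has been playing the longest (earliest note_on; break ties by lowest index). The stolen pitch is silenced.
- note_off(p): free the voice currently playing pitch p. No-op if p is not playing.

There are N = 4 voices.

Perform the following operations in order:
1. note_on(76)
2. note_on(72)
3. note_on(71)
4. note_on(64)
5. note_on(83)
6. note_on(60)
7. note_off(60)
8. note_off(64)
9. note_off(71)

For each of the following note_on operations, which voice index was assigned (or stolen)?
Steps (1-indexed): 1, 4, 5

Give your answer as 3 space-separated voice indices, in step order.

Op 1: note_on(76): voice 0 is free -> assigned | voices=[76 - - -]
Op 2: note_on(72): voice 1 is free -> assigned | voices=[76 72 - -]
Op 3: note_on(71): voice 2 is free -> assigned | voices=[76 72 71 -]
Op 4: note_on(64): voice 3 is free -> assigned | voices=[76 72 71 64]
Op 5: note_on(83): all voices busy, STEAL voice 0 (pitch 76, oldest) -> assign | voices=[83 72 71 64]
Op 6: note_on(60): all voices busy, STEAL voice 1 (pitch 72, oldest) -> assign | voices=[83 60 71 64]
Op 7: note_off(60): free voice 1 | voices=[83 - 71 64]
Op 8: note_off(64): free voice 3 | voices=[83 - 71 -]
Op 9: note_off(71): free voice 2 | voices=[83 - - -]

Answer: 0 3 0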